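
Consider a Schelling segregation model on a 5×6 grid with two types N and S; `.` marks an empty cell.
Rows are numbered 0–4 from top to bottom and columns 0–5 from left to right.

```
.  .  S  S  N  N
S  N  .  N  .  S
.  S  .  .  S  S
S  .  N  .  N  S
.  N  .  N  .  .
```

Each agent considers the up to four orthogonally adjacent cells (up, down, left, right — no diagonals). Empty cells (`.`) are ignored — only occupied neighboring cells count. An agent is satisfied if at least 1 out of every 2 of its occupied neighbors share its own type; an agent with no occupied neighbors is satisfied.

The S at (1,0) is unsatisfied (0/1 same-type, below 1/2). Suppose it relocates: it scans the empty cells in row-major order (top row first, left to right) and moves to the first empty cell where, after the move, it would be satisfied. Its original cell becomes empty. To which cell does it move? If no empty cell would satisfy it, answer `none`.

Vacating (1,0). Empty cells in order:
  (0,0): 0/0 same-type → satisfied — stop here.

(0,0)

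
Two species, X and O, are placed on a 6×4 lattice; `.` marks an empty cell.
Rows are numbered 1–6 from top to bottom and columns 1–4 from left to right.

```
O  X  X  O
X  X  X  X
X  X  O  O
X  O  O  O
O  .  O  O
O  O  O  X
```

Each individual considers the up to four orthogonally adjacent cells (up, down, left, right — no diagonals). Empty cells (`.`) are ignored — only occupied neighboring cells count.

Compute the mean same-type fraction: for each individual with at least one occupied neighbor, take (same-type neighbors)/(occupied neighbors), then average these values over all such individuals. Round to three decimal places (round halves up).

0.620

(1,1)O 0/2
(1,2)X 2/3
(1,3)X 2/3
(1,4)O 0/2
(2,1)X 2/3
(2,2)X 4/4
(2,3)X 3/4
(2,4)X 1/3
(3,1)X 3/3
(3,2)X 2/4
(3,3)O 2/4
(3,4)O 2/3
(4,1)X 1/3
(4,2)O 1/3
(4,3)O 4/4
(4,4)O 3/3
(5,1)O 1/2
(5,3)O 3/3
(5,4)O 2/3
(6,1)O 2/2
(6,2)O 2/2
(6,3)O 2/3
(6,4)X 0/2
Sum over 23 individuals: 0/2 + 2/3 + 2/3 + 0/2 + 2/3 + 4/4 + 3/4 + 1/3 + 3/3 + 2/4 + 2/4 + 2/3 + 1/3 + 1/3 + 4/4 + 3/3 + 1/2 + 3/3 + 2/3 + 2/2 + 2/2 + 2/3 + 0/2 = 57/4; mean = 57/4 ÷ 23 = 57/92 = 0.619565… → 0.620.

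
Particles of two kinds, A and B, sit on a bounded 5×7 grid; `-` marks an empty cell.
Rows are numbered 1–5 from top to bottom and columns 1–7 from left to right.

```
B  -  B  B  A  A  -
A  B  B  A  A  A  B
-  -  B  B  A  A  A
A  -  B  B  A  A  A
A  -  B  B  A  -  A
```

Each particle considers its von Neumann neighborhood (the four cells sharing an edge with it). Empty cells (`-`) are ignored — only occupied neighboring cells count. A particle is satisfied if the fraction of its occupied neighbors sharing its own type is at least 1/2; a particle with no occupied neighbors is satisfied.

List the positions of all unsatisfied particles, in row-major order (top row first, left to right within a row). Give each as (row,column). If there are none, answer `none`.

(1,1), (1,4), (2,1), (2,4), (2,7)

(1,1)B 0/1 not
(1,3)B 2/2 satisfied
(1,4)B 1/3 not
(1,5)A 2/3 satisfied
(1,6)A 2/2 satisfied
(2,1)A 0/2 not
(2,2)B 1/2 satisfied
(2,3)B 3/4 satisfied
(2,4)A 1/4 not
(2,5)A 4/4 satisfied
(2,6)A 3/4 satisfied
(2,7)B 0/2 not
(3,3)B 3/3 satisfied
(3,4)B 2/4 satisfied
(3,5)A 3/4 satisfied
(3,6)A 4/4 satisfied
(3,7)A 2/3 satisfied
(4,1)A 1/1 satisfied
(4,3)B 3/3 satisfied
(4,4)B 3/4 satisfied
(4,5)A 3/4 satisfied
(4,6)A 3/3 satisfied
(4,7)A 3/3 satisfied
(5,1)A 1/1 satisfied
(5,3)B 2/2 satisfied
(5,4)B 2/3 satisfied
(5,5)A 1/2 satisfied
(5,7)A 1/1 satisfied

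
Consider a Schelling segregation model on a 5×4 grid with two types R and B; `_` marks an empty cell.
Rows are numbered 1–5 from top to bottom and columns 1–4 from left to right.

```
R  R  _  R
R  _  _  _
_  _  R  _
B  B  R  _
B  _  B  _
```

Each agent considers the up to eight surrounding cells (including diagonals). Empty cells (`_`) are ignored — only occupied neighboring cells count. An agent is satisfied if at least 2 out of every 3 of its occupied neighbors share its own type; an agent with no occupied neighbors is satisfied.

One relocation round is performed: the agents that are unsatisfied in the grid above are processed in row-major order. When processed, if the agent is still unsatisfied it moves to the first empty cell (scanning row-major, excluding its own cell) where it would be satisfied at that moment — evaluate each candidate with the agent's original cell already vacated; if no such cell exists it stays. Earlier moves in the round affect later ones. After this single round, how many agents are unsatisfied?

0

Initially unsatisfied (in order): (3,3), (4,2), (4,3), (5,3).
  (3,3) → (1,3).
  (4,2): now satisfied by earlier moves; stays.
  (4,3) → (2,2).
  (5,3): now satisfied by earlier moves; stays.
Resulting grid:
R R R R
R R _ _
_ _ _ _
B B _ _
B _ B _
All satisfied now.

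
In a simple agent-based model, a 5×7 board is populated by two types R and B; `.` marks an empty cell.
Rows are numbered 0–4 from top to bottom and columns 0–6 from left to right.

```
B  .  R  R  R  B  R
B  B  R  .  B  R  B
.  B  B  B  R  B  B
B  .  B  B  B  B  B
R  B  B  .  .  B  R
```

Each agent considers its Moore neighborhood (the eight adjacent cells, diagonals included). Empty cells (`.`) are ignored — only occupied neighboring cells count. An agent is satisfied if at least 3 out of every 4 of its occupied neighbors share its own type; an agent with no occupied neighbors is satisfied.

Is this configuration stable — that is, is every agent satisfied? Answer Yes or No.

Row 0: (0,0)B 2/2 satisfied · (0,2)R 2/3 not · (0,3)R 3/4 satisfied · (0,4)R 2/4 not · (0,5)B 2/5 not · (0,6)R 1/3 not
Row 1: (1,0)B 3/3 satisfied · (1,1)B 4/6 not · (1,2)R 2/6 not · (1,4)B 3/7 not · (1,5)R 3/8 not · (1,6)B 3/5 not
Row 2: (2,1)B 5/6 satisfied · (2,2)B 5/6 satisfied · (2,3)B 5/7 not · (2,4)R 1/7 not · (2,5)B 6/8 satisfied · (2,6)B 4/5 satisfied
Row 3: (3,0)B 2/3 not · (3,2)B 6/6 satisfied · (3,3)B 5/6 satisfied · (3,4)B 5/6 satisfied · (3,5)B 5/7 not · (3,6)B 4/5 satisfied
Row 4: (4,0)R 0/2 not · (4,1)B 3/4 satisfied · (4,2)B 3/3 satisfied · (4,5)B 3/4 satisfied · (4,6)R 0/3 not
For instance (0,2) has only 2/3 same-type neighbors, below 3/4.

No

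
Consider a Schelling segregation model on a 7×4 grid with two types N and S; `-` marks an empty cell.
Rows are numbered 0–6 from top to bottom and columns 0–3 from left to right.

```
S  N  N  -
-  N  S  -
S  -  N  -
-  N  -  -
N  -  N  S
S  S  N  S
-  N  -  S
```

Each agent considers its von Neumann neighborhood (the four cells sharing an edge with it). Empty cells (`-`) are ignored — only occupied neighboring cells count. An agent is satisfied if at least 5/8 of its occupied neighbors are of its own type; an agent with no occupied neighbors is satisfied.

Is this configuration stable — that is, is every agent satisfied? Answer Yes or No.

No

Row 0: (0,0)S 0/1 not · (0,1)N 2/3 satisfied · (0,2)N 1/2 not
Row 1: (1,1)N 1/2 not · (1,2)S 0/3 not
Row 2: (2,0)S 0/0 satisfied · (2,2)N 0/1 not
Row 3: (3,1)N 0/0 satisfied
Row 4: (4,0)N 0/1 not · (4,2)N 1/2 not · (4,3)S 1/2 not
Row 5: (5,0)S 1/2 not · (5,1)S 1/3 not · (5,2)N 1/3 not · (5,3)S 2/3 satisfied
Row 6: (6,1)N 0/1 not · (6,3)S 1/1 satisfied
For instance (0,0) has only 0/1 same-type neighbors, below 5/8.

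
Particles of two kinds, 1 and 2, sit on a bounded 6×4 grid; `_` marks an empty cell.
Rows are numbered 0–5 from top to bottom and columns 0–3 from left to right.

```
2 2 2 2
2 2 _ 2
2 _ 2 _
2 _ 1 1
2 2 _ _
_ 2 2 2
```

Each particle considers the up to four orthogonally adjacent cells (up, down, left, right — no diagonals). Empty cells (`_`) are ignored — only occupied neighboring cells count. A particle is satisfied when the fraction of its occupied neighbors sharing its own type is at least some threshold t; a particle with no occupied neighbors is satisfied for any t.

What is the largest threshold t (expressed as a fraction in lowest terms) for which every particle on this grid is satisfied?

0/1

(0,0)2 2/2
(0,1)2 3/3
(0,2)2 2/2
(0,3)2 2/2
(1,0)2 3/3
(1,1)2 2/2
(1,3)2 1/1
(2,0)2 2/2
(2,2)2 0/1
(3,0)2 2/2
(3,2)1 1/2
(3,3)1 1/1
(4,0)2 2/2
(4,1)2 2/2
(5,1)2 2/2
(5,2)2 2/2
(5,3)2 1/1
The smallest same-type fraction is 0/1 at (2,2), which reduces to 0/1. Any threshold above that leaves this particle unsatisfied.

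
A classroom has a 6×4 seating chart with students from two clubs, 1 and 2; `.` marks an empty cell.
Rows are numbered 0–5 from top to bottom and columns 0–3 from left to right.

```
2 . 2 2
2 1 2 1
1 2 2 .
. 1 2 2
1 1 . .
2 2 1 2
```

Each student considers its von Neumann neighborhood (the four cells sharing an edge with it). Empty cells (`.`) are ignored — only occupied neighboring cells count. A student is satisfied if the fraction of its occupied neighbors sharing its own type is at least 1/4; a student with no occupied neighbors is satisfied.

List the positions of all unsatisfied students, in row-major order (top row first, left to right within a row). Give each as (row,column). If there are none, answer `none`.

(0,0)2 1/1 satisfied
(0,2)2 2/2 satisfied
(0,3)2 1/2 satisfied
(1,0)2 1/3 satisfied
(1,1)1 0/3 not
(1,2)2 2/4 satisfied
(1,3)1 0/2 not
(2,0)1 0/2 not
(2,1)2 1/4 satisfied
(2,2)2 3/3 satisfied
(3,1)1 1/3 satisfied
(3,2)2 2/3 satisfied
(3,3)2 1/1 satisfied
(4,0)1 1/2 satisfied
(4,1)1 2/3 satisfied
(5,0)2 1/2 satisfied
(5,1)2 1/3 satisfied
(5,2)1 0/2 not
(5,3)2 0/1 not

(1,1), (1,3), (2,0), (5,2), (5,3)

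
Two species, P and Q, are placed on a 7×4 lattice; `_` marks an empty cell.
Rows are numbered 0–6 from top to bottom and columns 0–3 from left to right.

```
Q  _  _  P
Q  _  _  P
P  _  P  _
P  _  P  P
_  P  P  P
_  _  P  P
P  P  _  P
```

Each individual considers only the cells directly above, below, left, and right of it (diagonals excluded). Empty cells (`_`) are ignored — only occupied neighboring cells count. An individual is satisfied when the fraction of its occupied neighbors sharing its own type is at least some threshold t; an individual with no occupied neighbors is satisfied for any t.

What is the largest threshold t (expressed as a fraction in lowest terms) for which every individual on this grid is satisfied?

1/2

(0,0)Q 1/1
(0,3)P 1/1
(1,0)Q 1/2
(1,3)P 1/1
(2,0)P 1/2
(2,2)P 1/1
(3,0)P 1/1
(3,2)P 3/3
(3,3)P 2/2
(4,1)P 1/1
(4,2)P 4/4
(4,3)P 3/3
(5,2)P 2/2
(5,3)P 3/3
(6,0)P 1/1
(6,1)P 1/1
(6,3)P 1/1
The smallest same-type fraction is 1/2 at (1,0), which reduces to 1/2. Any threshold above that leaves this individual unsatisfied.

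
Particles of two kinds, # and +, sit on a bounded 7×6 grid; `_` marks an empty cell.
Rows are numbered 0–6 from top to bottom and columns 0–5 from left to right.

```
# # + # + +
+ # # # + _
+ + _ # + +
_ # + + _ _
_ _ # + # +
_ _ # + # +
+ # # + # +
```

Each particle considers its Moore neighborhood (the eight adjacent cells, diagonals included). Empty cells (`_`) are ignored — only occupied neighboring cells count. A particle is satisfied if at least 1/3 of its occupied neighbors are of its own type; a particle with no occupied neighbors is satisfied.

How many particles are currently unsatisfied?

8

(0,0)# 2/3 satisfied
(0,1)# 3/5 satisfied
(0,2)+ 0/5 not
(0,3)# 2/5 satisfied
(0,4)+ 2/4 satisfied
(0,5)+ 2/2 satisfied
(1,0)+ 2/5 satisfied
(1,1)# 3/7 satisfied
(1,2)# 5/7 satisfied
(1,3)# 3/7 satisfied
(1,4)+ 4/7 satisfied
(2,0)+ 2/4 satisfied
(2,1)+ 3/6 satisfied
(2,3)# 2/6 satisfied
(2,4)+ 3/5 satisfied
(2,5)+ 2/2 satisfied
(3,1)# 1/4 not
(3,2)+ 3/6 satisfied
(3,3)+ 3/6 satisfied
(4,2)# 2/6 satisfied
(4,3)+ 3/7 satisfied
(4,4)# 1/6 not
(4,5)+ 1/3 satisfied
(5,2)# 3/6 satisfied
(5,3)+ 2/8 not
(5,4)# 2/8 not
(5,5)+ 2/5 satisfied
(6,0)+ 0/1 not
(6,1)# 2/3 satisfied
(6,2)# 2/4 satisfied
(6,3)+ 1/5 not
(6,4)# 1/5 not
(6,5)+ 1/3 satisfied
Unsatisfied: (0,2), (3,1), (4,4), (5,3), (5,4), (6,0), (6,3), (6,4) — 8 in total.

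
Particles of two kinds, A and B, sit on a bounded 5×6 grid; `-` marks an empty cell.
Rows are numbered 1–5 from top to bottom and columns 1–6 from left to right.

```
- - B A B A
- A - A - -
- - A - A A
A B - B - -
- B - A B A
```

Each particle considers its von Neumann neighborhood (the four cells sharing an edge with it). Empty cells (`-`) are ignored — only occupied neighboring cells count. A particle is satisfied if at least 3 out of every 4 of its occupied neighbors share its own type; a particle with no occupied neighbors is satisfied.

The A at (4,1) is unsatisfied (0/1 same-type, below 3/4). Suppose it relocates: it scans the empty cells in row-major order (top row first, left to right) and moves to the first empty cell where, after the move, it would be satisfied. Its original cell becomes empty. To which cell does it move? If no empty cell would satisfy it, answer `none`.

Vacating (4,1). Empty cells in order:
  (1,1): 0/0 same-type → satisfied — stop here.

(1,1)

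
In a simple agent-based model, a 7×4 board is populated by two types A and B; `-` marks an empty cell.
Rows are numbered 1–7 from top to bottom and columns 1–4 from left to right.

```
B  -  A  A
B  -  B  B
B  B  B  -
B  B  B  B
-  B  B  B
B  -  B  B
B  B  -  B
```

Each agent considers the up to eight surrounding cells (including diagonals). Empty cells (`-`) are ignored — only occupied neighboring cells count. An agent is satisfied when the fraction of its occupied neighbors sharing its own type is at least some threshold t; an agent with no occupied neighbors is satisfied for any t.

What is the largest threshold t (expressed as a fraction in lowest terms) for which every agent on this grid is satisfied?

1/3

(1,1)B 1/1
(1,3)A 1/3
(1,4)A 1/3
(2,1)B 3/3
(2,3)B 3/5
(2,4)B 2/4
(3,1)B 4/4
(3,2)B 7/7
(3,3)B 6/6
(4,1)B 4/4
(4,2)B 7/7
(4,3)B 7/7
(4,4)B 4/4
(5,2)B 6/6
(5,3)B 7/7
(5,4)B 5/5
(6,1)B 3/3
(6,3)B 6/6
(6,4)B 4/4
(7,1)B 2/2
(7,2)B 3/3
(7,4)B 2/2
The smallest same-type fraction is 1/3 at (1,3), which reduces to 1/3. Any threshold above that leaves this agent unsatisfied.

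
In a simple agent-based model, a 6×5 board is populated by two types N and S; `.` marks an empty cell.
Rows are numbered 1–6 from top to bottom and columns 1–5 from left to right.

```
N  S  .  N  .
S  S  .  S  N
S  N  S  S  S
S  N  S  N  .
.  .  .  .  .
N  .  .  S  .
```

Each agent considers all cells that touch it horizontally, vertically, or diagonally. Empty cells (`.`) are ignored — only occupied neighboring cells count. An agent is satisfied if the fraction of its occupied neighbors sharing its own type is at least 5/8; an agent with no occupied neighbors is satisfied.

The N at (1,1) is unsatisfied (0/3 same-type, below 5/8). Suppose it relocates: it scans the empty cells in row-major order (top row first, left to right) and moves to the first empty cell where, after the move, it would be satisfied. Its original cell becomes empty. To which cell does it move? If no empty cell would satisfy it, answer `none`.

(1,5)

Vacating (1,1). Empty cells in order:
  (1,3): 1/4 same-type → still unsatisfied.
  (1,5): 2/3 same-type → satisfied — stop here.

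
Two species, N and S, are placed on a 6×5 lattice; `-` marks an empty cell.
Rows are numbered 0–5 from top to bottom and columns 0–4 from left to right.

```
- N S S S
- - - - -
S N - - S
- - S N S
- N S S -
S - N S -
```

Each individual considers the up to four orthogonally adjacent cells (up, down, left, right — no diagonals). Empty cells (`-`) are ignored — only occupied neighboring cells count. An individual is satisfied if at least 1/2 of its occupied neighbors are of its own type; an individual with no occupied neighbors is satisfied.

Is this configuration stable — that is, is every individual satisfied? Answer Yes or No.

Row 0: (0,1)N 0/1 not · (0,2)S 1/2 satisfied · (0,3)S 2/2 satisfied · (0,4)S 1/1 satisfied
Row 2: (2,0)S 0/1 not · (2,1)N 0/1 not · (2,4)S 1/1 satisfied
Row 3: (3,2)S 1/2 satisfied · (3,3)N 0/3 not · (3,4)S 1/2 satisfied
Row 4: (4,1)N 0/1 not · (4,2)S 2/4 satisfied · (4,3)S 2/3 satisfied
Row 5: (5,0)S 0/0 satisfied · (5,2)N 0/2 not · (5,3)S 1/2 satisfied
For instance (0,1) has only 0/1 same-type neighbors, below 1/2.

No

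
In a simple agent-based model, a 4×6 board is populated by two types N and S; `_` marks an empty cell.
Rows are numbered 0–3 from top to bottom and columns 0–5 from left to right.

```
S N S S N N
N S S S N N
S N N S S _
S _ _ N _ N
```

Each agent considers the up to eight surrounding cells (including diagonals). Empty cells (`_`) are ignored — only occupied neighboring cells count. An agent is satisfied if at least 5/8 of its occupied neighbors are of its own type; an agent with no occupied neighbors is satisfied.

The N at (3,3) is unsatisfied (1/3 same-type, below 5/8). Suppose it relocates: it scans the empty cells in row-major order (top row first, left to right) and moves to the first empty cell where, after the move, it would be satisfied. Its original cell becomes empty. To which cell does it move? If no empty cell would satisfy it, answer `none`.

(2,5)

Vacating (3,3). Empty cells in order:
  (2,5): 3/4 same-type → satisfied — stop here.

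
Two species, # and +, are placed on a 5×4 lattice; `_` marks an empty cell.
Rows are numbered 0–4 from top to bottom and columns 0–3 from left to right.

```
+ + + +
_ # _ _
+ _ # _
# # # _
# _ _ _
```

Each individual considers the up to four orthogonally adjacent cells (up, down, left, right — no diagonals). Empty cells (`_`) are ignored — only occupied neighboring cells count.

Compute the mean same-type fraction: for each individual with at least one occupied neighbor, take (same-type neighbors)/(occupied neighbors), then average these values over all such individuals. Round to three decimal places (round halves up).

(0,0)+ 1/1
(0,1)+ 2/3
(0,2)+ 2/2
(0,3)+ 1/1
(1,1)# 0/1
(2,0)+ 0/1
(2,2)# 1/1
(3,0)# 2/3
(3,1)# 2/2
(3,2)# 2/2
(4,0)# 1/1
Sum over 11 individuals: 1/1 + 2/3 + 2/2 + 1/1 + 0/1 + 0/1 + 1/1 + 2/3 + 2/2 + 2/2 + 1/1 = 25/3; mean = 25/3 ÷ 11 = 25/33 = 0.757575… → 0.758.

0.758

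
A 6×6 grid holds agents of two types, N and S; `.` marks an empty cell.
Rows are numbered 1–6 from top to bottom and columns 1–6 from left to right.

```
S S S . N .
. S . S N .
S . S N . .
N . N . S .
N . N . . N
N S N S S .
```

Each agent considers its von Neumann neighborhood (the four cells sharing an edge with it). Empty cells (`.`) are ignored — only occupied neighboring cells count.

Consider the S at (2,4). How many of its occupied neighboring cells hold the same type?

Occupied neighbors of (2,4): (3,4)=N, (2,5)=N.
Same type (S): 0 of 2.

0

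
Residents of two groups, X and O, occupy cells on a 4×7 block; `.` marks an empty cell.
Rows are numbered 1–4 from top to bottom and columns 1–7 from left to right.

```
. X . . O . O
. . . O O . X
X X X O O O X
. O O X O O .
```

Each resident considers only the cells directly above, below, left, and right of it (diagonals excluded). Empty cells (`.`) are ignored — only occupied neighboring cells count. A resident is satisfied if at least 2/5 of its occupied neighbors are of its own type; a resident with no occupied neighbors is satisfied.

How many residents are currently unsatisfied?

4

(1,2)X 0/0 ✓
(1,5)O 1/1 ✓
(1,7)O 0/1 ✗
(2,4)O 2/2 ✓
(2,5)O 3/3 ✓
(2,7)X 1/2 ✓
(3,1)X 1/1 ✓
(3,2)X 2/3 ✓
(3,3)X 1/3 ✗
(3,4)O 2/4 ✓
(3,5)O 4/4 ✓
(3,6)O 2/3 ✓
(3,7)X 1/2 ✓
(4,2)O 1/2 ✓
(4,3)O 1/3 ✗
(4,4)X 0/3 ✗
(4,5)O 2/3 ✓
(4,6)O 2/2 ✓
Unsatisfied: (1,7), (3,3), (4,3), (4,4) — 4 in total.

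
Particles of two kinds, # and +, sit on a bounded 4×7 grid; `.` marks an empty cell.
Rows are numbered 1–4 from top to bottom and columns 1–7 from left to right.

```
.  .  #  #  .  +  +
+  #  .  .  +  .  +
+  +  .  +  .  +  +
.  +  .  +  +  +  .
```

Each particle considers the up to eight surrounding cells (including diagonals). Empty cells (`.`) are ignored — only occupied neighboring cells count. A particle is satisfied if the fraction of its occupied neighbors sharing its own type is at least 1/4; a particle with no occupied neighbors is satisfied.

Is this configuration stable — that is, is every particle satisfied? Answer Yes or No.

Yes

Row 1: (1,3)# 2/2 satisfied · (1,4)# 1/2 satisfied · (1,6)+ 3/3 satisfied · (1,7)+ 2/2 satisfied
Row 2: (2,1)+ 2/3 satisfied · (2,2)# 1/4 satisfied · (2,5)+ 3/4 satisfied · (2,7)+ 4/4 satisfied
Row 3: (3,1)+ 3/4 satisfied · (3,2)+ 3/4 satisfied · (3,4)+ 3/3 satisfied · (3,6)+ 5/5 satisfied · (3,7)+ 3/3 satisfied
Row 4: (4,2)+ 2/2 satisfied · (4,4)+ 2/2 satisfied · (4,5)+ 4/4 satisfied · (4,6)+ 3/3 satisfied
All meet the threshold, so the configuration is stable.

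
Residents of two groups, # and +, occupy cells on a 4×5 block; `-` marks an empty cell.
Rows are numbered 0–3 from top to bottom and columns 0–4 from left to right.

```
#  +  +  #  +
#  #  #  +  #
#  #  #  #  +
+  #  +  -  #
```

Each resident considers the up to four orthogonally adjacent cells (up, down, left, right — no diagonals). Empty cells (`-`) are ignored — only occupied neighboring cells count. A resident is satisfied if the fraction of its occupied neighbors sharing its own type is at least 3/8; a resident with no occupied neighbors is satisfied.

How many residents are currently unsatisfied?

12

(0,0)# 1/2 ok
(0,1)+ 1/3 unhappy
(0,2)+ 1/3 unhappy
(0,3)# 0/3 unhappy
(0,4)+ 0/2 unhappy
(1,0)# 3/3 ok
(1,1)# 3/4 ok
(1,2)# 2/4 ok
(1,3)+ 0/4 unhappy
(1,4)# 0/3 unhappy
(2,0)# 2/3 ok
(2,1)# 4/4 ok
(2,2)# 3/4 ok
(2,3)# 1/3 unhappy
(2,4)+ 0/3 unhappy
(3,0)+ 0/2 unhappy
(3,1)# 1/3 unhappy
(3,2)+ 0/2 unhappy
(3,4)# 0/1 unhappy
Unsatisfied: (0,1), (0,2), (0,3), (0,4), (1,3), (1,4), (2,3), (2,4), (3,0), (3,1), (3,2), (3,4) — 12 in total.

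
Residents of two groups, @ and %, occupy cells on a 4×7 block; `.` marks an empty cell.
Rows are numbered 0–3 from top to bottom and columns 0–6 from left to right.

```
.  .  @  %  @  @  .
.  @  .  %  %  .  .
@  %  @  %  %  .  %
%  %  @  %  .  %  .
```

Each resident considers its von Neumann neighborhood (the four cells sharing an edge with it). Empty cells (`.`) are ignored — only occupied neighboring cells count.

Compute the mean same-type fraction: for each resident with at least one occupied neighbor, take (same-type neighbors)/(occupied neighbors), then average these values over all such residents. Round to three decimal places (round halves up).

0.479

Row 0: (0,2)@ 0/1 · (0,3)% 1/3 · (0,4)@ 1/3 · (0,5)@ 1/1
Row 1: (1,1)@ 0/1 · (1,3)% 3/3 · (1,4)% 2/3
Row 2: (2,0)@ 0/2 · (2,1)% 1/4 · (2,2)@ 1/3 · (2,3)% 3/4 · (2,4)% 2/2 · (2,6)% — no occupied neighbors
Row 3: (3,0)% 1/2 · (3,1)% 2/3 · (3,2)@ 1/3 · (3,3)% 1/2 · (3,5)% — no occupied neighbors
Sum over 16 residents: 0/1 + 1/3 + 1/3 + 1/1 + 0/1 + 3/3 + 2/3 + 0/2 + 1/4 + 1/3 + 3/4 + 2/2 + 1/2 + 2/3 + 1/3 + 1/2 = 23/3; mean = 23/3 ÷ 16 = 23/48 = 0.479166… → 0.479.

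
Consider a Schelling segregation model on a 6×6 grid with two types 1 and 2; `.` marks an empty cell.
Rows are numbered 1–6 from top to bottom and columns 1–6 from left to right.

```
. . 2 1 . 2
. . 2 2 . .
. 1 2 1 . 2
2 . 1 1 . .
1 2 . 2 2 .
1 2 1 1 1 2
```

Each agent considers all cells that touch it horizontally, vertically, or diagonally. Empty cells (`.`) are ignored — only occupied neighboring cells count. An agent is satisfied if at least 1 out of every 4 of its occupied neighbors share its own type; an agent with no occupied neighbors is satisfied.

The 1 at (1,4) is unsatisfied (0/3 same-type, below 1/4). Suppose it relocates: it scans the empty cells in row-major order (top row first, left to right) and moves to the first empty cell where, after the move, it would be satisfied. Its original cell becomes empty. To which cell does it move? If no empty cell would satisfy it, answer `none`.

(1,1)

Vacating (1,4). Empty cells in order:
  (1,1): 0/0 same-type → satisfied — stop here.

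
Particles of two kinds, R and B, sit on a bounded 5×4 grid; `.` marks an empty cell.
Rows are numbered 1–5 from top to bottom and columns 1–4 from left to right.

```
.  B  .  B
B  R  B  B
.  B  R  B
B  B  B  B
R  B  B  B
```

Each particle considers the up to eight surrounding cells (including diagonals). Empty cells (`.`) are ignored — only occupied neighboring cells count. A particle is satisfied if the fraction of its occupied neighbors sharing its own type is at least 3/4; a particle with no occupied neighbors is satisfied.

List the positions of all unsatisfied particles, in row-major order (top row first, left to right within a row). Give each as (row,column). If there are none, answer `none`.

Row 1: (1,2)B 2/3 unhappy · (1,4)B 2/2 ok
Row 2: (2,1)B 2/3 unhappy · (2,2)R 1/5 unhappy · (2,3)B 5/7 unhappy · (2,4)B 3/4 ok
Row 3: (3,2)B 5/7 unhappy · (3,3)R 1/8 unhappy · (3,4)B 4/5 ok
Row 4: (4,1)B 3/4 ok · (4,2)B 5/7 unhappy · (4,3)B 7/8 ok · (4,4)B 4/5 ok
Row 5: (5,1)R 0/3 unhappy · (5,2)B 4/5 ok · (5,3)B 5/5 ok · (5,4)B 3/3 ok

(1,2), (2,1), (2,2), (2,3), (3,2), (3,3), (4,2), (5,1)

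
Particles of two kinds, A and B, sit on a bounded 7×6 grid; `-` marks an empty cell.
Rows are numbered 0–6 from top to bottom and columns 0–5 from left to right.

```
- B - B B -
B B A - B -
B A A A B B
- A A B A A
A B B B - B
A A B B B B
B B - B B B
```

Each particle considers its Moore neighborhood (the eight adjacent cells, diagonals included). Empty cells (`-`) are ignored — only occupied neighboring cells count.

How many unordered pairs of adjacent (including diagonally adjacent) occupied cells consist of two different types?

35

Scan each occupied cell's neighbors to the right and below (and the two forward diagonals) so each pair is counted once.
From row 0: 2 unlike of 7 pairs (running 2/7).
From row 1: 5 unlike of 13 pairs (running 7/20).
From row 2: 9 unlike of 19 pairs (running 16/39).
From row 3: 10 unlike of 15 pairs (running 26/54).
From row 4: 4 unlike of 16 pairs (running 30/70).
From row 5: 5 unlike of 18 pairs (running 35/88).
From row 6: 0 unlike of 3 pairs (running 35/91).
Total adjacent occupied pairs: 91; unlike-type pairs: 35.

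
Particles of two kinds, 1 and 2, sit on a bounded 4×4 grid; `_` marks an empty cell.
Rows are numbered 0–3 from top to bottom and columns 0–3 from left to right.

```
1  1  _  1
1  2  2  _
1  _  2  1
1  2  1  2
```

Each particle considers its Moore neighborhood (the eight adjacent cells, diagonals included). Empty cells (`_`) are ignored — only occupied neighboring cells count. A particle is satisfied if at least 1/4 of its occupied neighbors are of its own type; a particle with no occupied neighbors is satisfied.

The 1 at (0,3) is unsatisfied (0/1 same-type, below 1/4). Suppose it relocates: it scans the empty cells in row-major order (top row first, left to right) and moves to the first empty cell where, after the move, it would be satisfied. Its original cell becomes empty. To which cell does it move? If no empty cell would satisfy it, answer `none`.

(0,2)

Vacating (0,3). Empty cells in order:
  (0,2): 1/3 same-type → satisfied — stop here.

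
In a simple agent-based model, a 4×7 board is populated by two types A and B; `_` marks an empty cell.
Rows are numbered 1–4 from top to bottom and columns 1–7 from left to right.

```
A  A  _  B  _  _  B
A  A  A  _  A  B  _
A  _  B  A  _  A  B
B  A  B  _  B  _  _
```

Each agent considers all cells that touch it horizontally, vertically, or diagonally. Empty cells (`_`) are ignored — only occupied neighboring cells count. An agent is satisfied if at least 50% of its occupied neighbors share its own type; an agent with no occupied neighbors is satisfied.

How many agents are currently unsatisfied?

Row 1: (1,1)A 3/3 ✓ · (1,2)A 4/4 ✓ · (1,4)B 0/2 ✗ · (1,7)B 1/1 ✓
Row 2: (2,1)A 4/4 ✓ · (2,2)A 5/6 ✓ · (2,3)A 3/5 ✓ · (2,5)A 2/4 ✓ · (2,6)B 2/4 ✓
Row 3: (3,1)A 3/4 ✓ · (3,3)B 1/5 ✗ · (3,4)A 2/5 ✗ · (3,6)A 1/4 ✗ · (3,7)B 1/2 ✓
Row 4: (4,1)B 0/2 ✗ · (4,2)A 1/4 ✗ · (4,3)B 1/3 ✗ · (4,5)B 0/2 ✗
Unsatisfied: (1,4), (3,3), (3,4), (3,6), (4,1), (4,2), (4,3), (4,5) — 8 in total.

8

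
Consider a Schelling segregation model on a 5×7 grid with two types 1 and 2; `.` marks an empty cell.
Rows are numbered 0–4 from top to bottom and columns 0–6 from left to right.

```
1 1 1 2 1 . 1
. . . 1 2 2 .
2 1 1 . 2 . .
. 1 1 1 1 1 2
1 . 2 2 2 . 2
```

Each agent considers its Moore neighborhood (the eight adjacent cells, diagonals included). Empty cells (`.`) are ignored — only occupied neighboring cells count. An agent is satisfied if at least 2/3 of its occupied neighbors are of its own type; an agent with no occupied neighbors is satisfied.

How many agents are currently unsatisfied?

16

Row 0: (0,0)1 1/1 satisfied · (0,1)1 2/2 satisfied · (0,2)1 2/3 satisfied · (0,3)2 1/4 not · (0,4)1 1/4 not · (0,6)1 0/1 not
Row 1: (1,3)1 3/6 not · (1,4)2 3/5 not · (1,5)2 2/4 not
Row 2: (2,0)2 0/2 not · (2,1)1 3/4 satisfied · (2,2)1 5/5 satisfied · (2,4)2 2/6 not
Row 3: (3,1)1 4/6 satisfied · (3,2)1 4/6 satisfied · (3,3)1 3/7 not · (3,4)1 2/5 not · (3,5)1 1/5 not · (3,6)2 1/2 not
Row 4: (4,0)1 1/1 satisfied · (4,2)2 1/4 not · (4,3)2 2/5 not · (4,4)2 1/4 not · (4,6)2 1/2 not
Unsatisfied: (0,3), (0,4), (0,6), (1,3), (1,4), (1,5), (2,0), (2,4), (3,3), (3,4), (3,5), (3,6), (4,2), (4,3), (4,4), (4,6) — 16 in total.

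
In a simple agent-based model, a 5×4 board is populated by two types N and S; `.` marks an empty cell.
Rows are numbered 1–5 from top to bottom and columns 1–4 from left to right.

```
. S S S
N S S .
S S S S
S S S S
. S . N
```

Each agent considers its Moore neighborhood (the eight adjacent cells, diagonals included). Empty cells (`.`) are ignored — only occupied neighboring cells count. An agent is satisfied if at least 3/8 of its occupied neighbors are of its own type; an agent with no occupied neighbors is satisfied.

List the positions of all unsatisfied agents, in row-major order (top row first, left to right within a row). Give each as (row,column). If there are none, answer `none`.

(2,1), (5,4)

(1,2)S 3/4 satisfied
(1,3)S 4/4 satisfied
(1,4)S 2/2 satisfied
(2,1)N 0/4 not
(2,2)S 6/7 satisfied
(2,3)S 7/7 satisfied
(3,1)S 4/5 satisfied
(3,2)S 7/8 satisfied
(3,3)S 7/7 satisfied
(3,4)S 4/4 satisfied
(4,1)S 4/4 satisfied
(4,2)S 6/6 satisfied
(4,3)S 6/7 satisfied
(4,4)S 3/4 satisfied
(5,2)S 3/3 satisfied
(5,4)N 0/2 not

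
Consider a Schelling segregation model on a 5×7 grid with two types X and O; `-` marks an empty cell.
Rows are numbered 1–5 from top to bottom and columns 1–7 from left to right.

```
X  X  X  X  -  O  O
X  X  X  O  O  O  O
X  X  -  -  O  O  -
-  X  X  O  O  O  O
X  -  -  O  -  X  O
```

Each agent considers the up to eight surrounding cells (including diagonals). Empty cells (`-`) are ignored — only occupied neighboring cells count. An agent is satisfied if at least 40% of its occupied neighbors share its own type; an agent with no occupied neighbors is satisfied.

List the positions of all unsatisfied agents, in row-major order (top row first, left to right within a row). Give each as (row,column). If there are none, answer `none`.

(5,6)

Row 1: (1,1)X 3/3 satisfied · (1,2)X 5/5 satisfied · (1,3)X 4/5 satisfied · (1,4)X 2/4 satisfied · (1,6)O 4/4 satisfied · (1,7)O 3/3 satisfied
Row 2: (2,1)X 5/5 satisfied · (2,2)X 7/7 satisfied · (2,3)X 5/6 satisfied · (2,4)O 2/5 satisfied · (2,5)O 5/6 satisfied · (2,6)O 6/6 satisfied · (2,7)O 4/4 satisfied
Row 3: (3,1)X 4/4 satisfied · (3,2)X 6/6 satisfied · (3,5)O 7/7 satisfied · (3,6)O 7/7 satisfied
Row 4: (4,2)X 4/4 satisfied · (4,3)X 2/4 satisfied · (4,4)O 3/4 satisfied · (4,5)O 5/6 satisfied · (4,6)O 5/6 satisfied · (4,7)O 3/4 satisfied
Row 5: (5,1)X 1/1 satisfied · (5,4)O 2/3 satisfied · (5,6)X 0/4 not · (5,7)O 2/3 satisfied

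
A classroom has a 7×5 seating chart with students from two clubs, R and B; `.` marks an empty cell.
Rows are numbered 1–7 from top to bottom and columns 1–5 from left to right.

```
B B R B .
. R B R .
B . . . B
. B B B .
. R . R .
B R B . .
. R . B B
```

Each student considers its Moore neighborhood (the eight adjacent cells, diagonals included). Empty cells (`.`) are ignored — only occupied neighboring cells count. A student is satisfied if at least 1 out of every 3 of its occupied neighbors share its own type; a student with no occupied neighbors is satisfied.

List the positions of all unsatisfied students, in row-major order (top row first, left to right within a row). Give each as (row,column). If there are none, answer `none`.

(1,1)B 1/2 ✓
(1,2)B 2/4 ✓
(1,3)R 2/5 ✓
(1,4)B 1/3 ✓
(2,2)R 1/5 ✗
(2,3)B 2/5 ✓
(2,4)R 1/4 ✗
(3,1)B 1/2 ✓
(3,5)B 1/2 ✓
(4,2)B 2/3 ✓
(4,3)B 2/4 ✓
(4,4)B 2/3 ✓
(5,2)R 1/5 ✗
(5,4)R 0/3 ✗
(6,1)B 0/3 ✗
(6,2)R 2/4 ✓
(6,3)B 1/5 ✗
(7,2)R 1/3 ✓
(7,4)B 2/2 ✓
(7,5)B 1/1 ✓

(2,2), (2,4), (5,2), (5,4), (6,1), (6,3)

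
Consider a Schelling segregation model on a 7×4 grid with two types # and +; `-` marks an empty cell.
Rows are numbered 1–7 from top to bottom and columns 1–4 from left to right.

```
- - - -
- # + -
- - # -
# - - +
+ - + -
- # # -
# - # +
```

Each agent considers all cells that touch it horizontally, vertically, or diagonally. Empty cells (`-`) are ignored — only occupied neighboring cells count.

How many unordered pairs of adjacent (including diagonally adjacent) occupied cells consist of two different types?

9

Scan each occupied cell's neighbors to the right and below (and the two forward diagonals) so each pair is counted once.
Row 2: #(2,2)–+(2,3)≠ #(2,2)–#(3,3)= +(2,3)–#(3,3)≠  → 2/3 unlike.
Row 3: #(3,3)–+(4,4)≠  → 1/1 unlike.
Row 4: #(4,1)–+(5,1)≠ +(4,4)–+(5,3)=  → 1/2 unlike.
Row 5: +(5,1)–#(6,2)≠ +(5,3)–#(6,3)≠ +(5,3)–#(6,2)≠  → 3/3 unlike.
Row 6: #(6,2)–#(6,3)= #(6,2)–#(7,3)= #(6,2)–#(7,1)= #(6,3)–#(7,3)= #(6,3)–+(7,4)≠  → 1/5 unlike.
Row 7: #(7,3)–+(7,4)≠  → 1/1 unlike.
Total adjacent occupied pairs: 15; unlike-type pairs: 9.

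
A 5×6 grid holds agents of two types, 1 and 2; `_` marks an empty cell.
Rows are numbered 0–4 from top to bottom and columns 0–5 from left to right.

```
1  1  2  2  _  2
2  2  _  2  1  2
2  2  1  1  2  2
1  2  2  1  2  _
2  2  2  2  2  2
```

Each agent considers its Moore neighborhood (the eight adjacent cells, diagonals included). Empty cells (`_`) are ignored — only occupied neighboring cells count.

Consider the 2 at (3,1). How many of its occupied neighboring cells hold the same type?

Occupied neighbors of (3,1): (2,0)=2, (2,1)=2, (2,2)=1, (3,0)=1, (3,2)=2, (4,0)=2, (4,1)=2, (4,2)=2.
Same type (2): 6 of 8.

6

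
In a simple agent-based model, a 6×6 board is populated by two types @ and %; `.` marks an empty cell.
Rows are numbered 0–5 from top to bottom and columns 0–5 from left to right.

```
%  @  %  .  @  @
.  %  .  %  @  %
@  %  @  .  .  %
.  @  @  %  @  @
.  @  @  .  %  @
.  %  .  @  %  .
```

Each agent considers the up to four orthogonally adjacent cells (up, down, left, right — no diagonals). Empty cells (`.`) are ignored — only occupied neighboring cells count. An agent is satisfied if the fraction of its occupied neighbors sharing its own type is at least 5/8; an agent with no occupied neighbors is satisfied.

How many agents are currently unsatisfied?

19

(0,0)% 0/1 unhappy
(0,1)@ 0/3 unhappy
(0,2)% 0/1 unhappy
(0,4)@ 2/2 ok
(0,5)@ 1/2 unhappy
(1,1)% 1/2 unhappy
(1,3)% 0/1 unhappy
(1,4)@ 1/3 unhappy
(1,5)% 1/3 unhappy
(2,0)@ 0/1 unhappy
(2,1)% 1/4 unhappy
(2,2)@ 1/2 unhappy
(2,5)% 1/2 unhappy
(3,1)@ 2/3 ok
(3,2)@ 3/4 ok
(3,3)% 0/2 unhappy
(3,4)@ 1/3 unhappy
(3,5)@ 2/3 ok
(4,1)@ 2/3 ok
(4,2)@ 2/2 ok
(4,4)% 1/3 unhappy
(4,5)@ 1/2 unhappy
(5,1)% 0/1 unhappy
(5,3)@ 0/1 unhappy
(5,4)% 1/2 unhappy
Unsatisfied: (0,0), (0,1), (0,2), (0,5), (1,1), (1,3), (1,4), (1,5), (2,0), (2,1), (2,2), (2,5), (3,3), (3,4), (4,4), (4,5), (5,1), (5,3), (5,4) — 19 in total.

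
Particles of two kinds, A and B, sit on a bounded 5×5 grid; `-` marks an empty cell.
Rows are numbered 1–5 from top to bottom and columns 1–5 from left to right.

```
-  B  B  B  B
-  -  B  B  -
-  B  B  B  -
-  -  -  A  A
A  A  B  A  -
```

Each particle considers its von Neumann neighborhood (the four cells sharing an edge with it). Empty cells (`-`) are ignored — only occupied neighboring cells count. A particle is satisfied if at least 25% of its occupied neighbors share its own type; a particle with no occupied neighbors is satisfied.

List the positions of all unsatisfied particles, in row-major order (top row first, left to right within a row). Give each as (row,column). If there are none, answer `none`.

Row 1: (1,2)B 1/1 ok · (1,3)B 3/3 ok · (1,4)B 3/3 ok · (1,5)B 1/1 ok
Row 2: (2,3)B 3/3 ok · (2,4)B 3/3 ok
Row 3: (3,2)B 1/1 ok · (3,3)B 3/3 ok · (3,4)B 2/3 ok
Row 4: (4,4)A 2/3 ok · (4,5)A 1/1 ok
Row 5: (5,1)A 1/1 ok · (5,2)A 1/2 ok · (5,3)B 0/2 unhappy · (5,4)A 1/2 ok

(5,3)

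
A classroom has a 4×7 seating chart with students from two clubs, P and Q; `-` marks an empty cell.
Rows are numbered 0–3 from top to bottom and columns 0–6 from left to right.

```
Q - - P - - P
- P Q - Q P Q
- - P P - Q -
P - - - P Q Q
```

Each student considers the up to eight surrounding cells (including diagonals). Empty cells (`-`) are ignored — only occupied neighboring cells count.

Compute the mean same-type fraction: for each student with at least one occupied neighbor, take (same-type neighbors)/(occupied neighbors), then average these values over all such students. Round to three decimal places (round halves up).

0.393

(0,0)Q 0/1
(0,3)P 0/2
(0,6)P 1/2
(1,1)P 1/3
(1,2)Q 0/4
(1,4)Q 1/4
(1,5)P 1/4
(1,6)Q 1/3
(2,2)P 2/3
(2,3)P 2/4
(2,5)Q 4/6
(3,0)P — no occupied neighbors
(3,4)P 1/3
(3,5)Q 2/3
(3,6)Q 2/2
Sum over 14 students: 0/1 + 0/2 + 1/2 + 1/3 + 0/4 + 1/4 + 1/4 + 1/3 + 2/3 + 2/4 + 4/6 + 1/3 + 2/3 + 2/2 = 11/2; mean = 11/2 ÷ 14 = 11/28 = 0.392857… → 0.393.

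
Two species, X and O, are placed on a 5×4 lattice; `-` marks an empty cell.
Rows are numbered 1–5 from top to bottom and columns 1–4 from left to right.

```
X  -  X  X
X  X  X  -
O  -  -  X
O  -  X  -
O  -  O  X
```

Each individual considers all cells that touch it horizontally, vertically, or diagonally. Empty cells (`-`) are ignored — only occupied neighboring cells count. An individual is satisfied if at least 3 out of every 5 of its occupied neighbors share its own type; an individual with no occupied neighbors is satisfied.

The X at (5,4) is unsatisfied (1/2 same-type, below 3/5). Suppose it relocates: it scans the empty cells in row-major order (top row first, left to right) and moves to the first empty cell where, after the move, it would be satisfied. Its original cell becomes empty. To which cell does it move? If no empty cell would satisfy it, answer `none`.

Vacating (5,4). Empty cells in order:
  (1,2): 5/5 same-type → satisfied — stop here.

(1,2)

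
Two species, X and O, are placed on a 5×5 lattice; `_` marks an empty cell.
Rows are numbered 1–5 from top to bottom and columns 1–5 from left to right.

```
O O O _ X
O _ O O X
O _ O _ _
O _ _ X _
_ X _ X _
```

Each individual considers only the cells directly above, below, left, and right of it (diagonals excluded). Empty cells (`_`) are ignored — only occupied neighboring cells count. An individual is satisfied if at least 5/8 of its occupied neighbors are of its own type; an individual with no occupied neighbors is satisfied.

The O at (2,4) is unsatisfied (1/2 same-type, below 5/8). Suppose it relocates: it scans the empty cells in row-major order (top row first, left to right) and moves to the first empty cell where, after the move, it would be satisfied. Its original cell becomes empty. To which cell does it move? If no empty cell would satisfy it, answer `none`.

Vacating (2,4). Empty cells in order:
  (1,4): 1/2 same-type → still unsatisfied.
  (2,2): 3/3 same-type → satisfied — stop here.

(2,2)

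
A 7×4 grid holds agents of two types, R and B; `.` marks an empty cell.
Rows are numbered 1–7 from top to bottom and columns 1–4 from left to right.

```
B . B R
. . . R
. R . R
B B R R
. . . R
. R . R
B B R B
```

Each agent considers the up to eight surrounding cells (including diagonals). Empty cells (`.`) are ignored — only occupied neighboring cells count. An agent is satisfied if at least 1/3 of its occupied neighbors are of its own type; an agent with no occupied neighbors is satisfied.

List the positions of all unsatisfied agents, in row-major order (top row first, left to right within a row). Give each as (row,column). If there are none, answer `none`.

(1,3), (7,4)

(1,1)B 0/0 satisfied
(1,3)B 0/2 not
(1,4)R 1/2 satisfied
(2,4)R 2/3 satisfied
(3,2)R 1/3 satisfied
(3,4)R 3/3 satisfied
(4,1)B 1/2 satisfied
(4,2)B 1/3 satisfied
(4,3)R 4/5 satisfied
(4,4)R 3/3 satisfied
(5,4)R 3/3 satisfied
(6,2)R 1/3 satisfied
(6,4)R 2/3 satisfied
(7,1)B 1/2 satisfied
(7,2)B 1/3 satisfied
(7,3)R 2/4 satisfied
(7,4)B 0/2 not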